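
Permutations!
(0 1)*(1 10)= (0 10 1)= [10, 0, 2, 3, 4, 5, 6, 7, 8, 9, 1]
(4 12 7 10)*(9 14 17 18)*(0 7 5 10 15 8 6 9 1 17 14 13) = [7, 17, 2, 3, 12, 10, 9, 15, 6, 13, 4, 11, 5, 0, 14, 8, 16, 18, 1] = (0 7 15 8 6 9 13)(1 17 18)(4 12 5 10)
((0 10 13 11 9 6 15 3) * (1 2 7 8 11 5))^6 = (0 7 3 2 15 1 6 5 9 13 11 10 8)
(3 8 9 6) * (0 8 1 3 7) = (0 8 9 6 7)(1 3) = [8, 3, 2, 1, 4, 5, 7, 0, 9, 6]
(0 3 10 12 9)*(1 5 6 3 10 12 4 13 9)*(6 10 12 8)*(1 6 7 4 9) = (0 12 6 3 8 7 4 13 1 5 10 9) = [12, 5, 2, 8, 13, 10, 3, 4, 7, 0, 9, 11, 6, 1]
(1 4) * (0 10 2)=(0 10 2)(1 4)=[10, 4, 0, 3, 1, 5, 6, 7, 8, 9, 2]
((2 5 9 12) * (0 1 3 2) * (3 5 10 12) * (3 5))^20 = (0 3 10)(1 2 12)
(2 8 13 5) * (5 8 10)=(2 10 5)(8 13)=[0, 1, 10, 3, 4, 2, 6, 7, 13, 9, 5, 11, 12, 8]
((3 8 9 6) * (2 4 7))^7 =((2 4 7)(3 8 9 6))^7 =(2 4 7)(3 6 9 8)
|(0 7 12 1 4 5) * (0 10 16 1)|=15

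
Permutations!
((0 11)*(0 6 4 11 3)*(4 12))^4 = (12)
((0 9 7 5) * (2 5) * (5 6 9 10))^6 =(10)(2 9)(6 7) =((0 10 5)(2 6 9 7))^6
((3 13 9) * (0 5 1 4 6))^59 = (0 6 4 1 5)(3 9 13)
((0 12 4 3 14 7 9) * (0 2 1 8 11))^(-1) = ((0 12 4 3 14 7 9 2 1 8 11))^(-1) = (0 11 8 1 2 9 7 14 3 4 12)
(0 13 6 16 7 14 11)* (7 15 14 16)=(0 13 6 7 16 15 14 11)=[13, 1, 2, 3, 4, 5, 7, 16, 8, 9, 10, 0, 12, 6, 11, 14, 15]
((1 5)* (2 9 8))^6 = ((1 5)(2 9 8))^6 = (9)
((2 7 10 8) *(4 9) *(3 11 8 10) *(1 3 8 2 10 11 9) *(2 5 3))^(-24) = (1 5 7 9 10)(2 3 8 4 11)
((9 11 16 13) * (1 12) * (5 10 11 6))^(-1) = (1 12)(5 6 9 13 16 11 10)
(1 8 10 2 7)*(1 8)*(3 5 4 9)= [0, 1, 7, 5, 9, 4, 6, 8, 10, 3, 2]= (2 7 8 10)(3 5 4 9)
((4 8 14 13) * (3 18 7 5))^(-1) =((3 18 7 5)(4 8 14 13))^(-1) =(3 5 7 18)(4 13 14 8)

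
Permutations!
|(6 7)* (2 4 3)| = |(2 4 3)(6 7)| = 6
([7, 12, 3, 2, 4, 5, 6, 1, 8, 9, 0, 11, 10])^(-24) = (0 7 1 12 10)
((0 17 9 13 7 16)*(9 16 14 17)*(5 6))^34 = (0 16 17 14 7 13 9)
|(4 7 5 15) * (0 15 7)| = |(0 15 4)(5 7)| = 6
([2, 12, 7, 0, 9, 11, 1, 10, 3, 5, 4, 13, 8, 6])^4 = [4, 0, 9, 10, 13, 1, 3, 5, 7, 6, 11, 12, 2, 8]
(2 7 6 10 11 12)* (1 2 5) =(1 2 7 6 10 11 12 5) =[0, 2, 7, 3, 4, 1, 10, 6, 8, 9, 11, 12, 5]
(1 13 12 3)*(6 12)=(1 13 6 12 3)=[0, 13, 2, 1, 4, 5, 12, 7, 8, 9, 10, 11, 3, 6]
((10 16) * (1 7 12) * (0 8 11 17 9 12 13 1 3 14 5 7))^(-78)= ((0 8 11 17 9 12 3 14 5 7 13 1)(10 16))^(-78)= (0 3)(1 12)(5 11)(7 17)(8 14)(9 13)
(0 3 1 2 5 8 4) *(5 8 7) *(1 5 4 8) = (8)(0 3 5 7 4)(1 2) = [3, 2, 1, 5, 0, 7, 6, 4, 8]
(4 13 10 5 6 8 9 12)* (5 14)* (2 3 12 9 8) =(2 3 12 4 13 10 14 5 6) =[0, 1, 3, 12, 13, 6, 2, 7, 8, 9, 14, 11, 4, 10, 5]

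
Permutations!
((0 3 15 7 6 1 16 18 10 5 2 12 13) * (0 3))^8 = (1 3 5)(2 16 15)(6 13 10)(7 12 18)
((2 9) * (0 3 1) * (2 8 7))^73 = (0 3 1)(2 9 8 7)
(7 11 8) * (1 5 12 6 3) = (1 5 12 6 3)(7 11 8) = [0, 5, 2, 1, 4, 12, 3, 11, 7, 9, 10, 8, 6]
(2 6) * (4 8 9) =(2 6)(4 8 9) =[0, 1, 6, 3, 8, 5, 2, 7, 9, 4]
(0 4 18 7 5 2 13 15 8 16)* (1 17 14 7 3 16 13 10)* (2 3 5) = (0 4 18 5 3 16)(1 17 14 7 2 10)(8 13 15) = [4, 17, 10, 16, 18, 3, 6, 2, 13, 9, 1, 11, 12, 15, 7, 8, 0, 14, 5]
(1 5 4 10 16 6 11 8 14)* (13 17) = (1 5 4 10 16 6 11 8 14)(13 17) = [0, 5, 2, 3, 10, 4, 11, 7, 14, 9, 16, 8, 12, 17, 1, 15, 6, 13]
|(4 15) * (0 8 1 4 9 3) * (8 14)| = |(0 14 8 1 4 15 9 3)| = 8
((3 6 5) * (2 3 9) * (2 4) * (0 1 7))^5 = (0 7 1)(2 4 9 5 6 3)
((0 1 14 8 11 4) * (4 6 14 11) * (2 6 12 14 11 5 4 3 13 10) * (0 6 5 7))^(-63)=((0 1 7)(2 5 4 6 11 12 14 8 3 13 10))^(-63)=(2 6 14 13 5 11 8 10 4 12 3)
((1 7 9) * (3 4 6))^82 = (1 7 9)(3 4 6)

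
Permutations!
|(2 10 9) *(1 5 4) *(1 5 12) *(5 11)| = 6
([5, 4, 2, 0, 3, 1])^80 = (5)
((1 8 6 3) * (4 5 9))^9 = ((1 8 6 3)(4 5 9))^9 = (9)(1 8 6 3)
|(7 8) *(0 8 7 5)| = |(0 8 5)| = 3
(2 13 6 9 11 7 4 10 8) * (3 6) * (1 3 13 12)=(13)(1 3 6 9 11 7 4 10 8 2 12)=[0, 3, 12, 6, 10, 5, 9, 4, 2, 11, 8, 7, 1, 13]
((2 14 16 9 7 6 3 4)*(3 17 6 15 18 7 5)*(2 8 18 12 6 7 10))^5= ((2 14 16 9 5 3 4 8 18 10)(6 17 7 15 12))^5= (2 3)(4 14)(5 10)(8 16)(9 18)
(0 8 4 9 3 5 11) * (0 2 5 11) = (0 8 4 9 3 11 2 5) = [8, 1, 5, 11, 9, 0, 6, 7, 4, 3, 10, 2]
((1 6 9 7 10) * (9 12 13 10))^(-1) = (1 10 13 12 6)(7 9)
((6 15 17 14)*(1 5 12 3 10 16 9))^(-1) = ((1 5 12 3 10 16 9)(6 15 17 14))^(-1) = (1 9 16 10 3 12 5)(6 14 17 15)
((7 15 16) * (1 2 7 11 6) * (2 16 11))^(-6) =((1 16 2 7 15 11 6))^(-6) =(1 16 2 7 15 11 6)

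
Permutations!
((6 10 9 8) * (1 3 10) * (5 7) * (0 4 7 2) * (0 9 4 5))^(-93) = ((0 5 2 9 8 6 1 3 10 4 7))^(-93) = (0 1 5 3 2 10 9 4 8 7 6)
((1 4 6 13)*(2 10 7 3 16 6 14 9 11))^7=(1 7 14 16 11 13 10 4 3 9 6 2)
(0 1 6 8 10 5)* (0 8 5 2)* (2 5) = (0 1 6 2)(5 8 10) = [1, 6, 0, 3, 4, 8, 2, 7, 10, 9, 5]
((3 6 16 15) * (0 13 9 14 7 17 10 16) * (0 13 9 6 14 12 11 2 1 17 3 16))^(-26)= ((0 9 12 11 2 1 17 10)(3 14 7)(6 13)(15 16))^(-26)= (0 17 2 12)(1 11 9 10)(3 14 7)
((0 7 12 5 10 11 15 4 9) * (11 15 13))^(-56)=((0 7 12 5 10 15 4 9)(11 13))^(-56)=(15)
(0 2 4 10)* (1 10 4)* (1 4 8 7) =[2, 10, 4, 3, 8, 5, 6, 1, 7, 9, 0] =(0 2 4 8 7 1 10)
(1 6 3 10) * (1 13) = [0, 6, 2, 10, 4, 5, 3, 7, 8, 9, 13, 11, 12, 1] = (1 6 3 10 13)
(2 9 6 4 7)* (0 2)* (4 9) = (0 2 4 7)(6 9) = [2, 1, 4, 3, 7, 5, 9, 0, 8, 6]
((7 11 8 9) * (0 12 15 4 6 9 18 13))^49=(0 9 13 6 18 4 8 15 11 12 7)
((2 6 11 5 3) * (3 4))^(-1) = ((2 6 11 5 4 3))^(-1) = (2 3 4 5 11 6)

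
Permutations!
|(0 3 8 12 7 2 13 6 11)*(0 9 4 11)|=24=|(0 3 8 12 7 2 13 6)(4 11 9)|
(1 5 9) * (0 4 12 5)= (0 4 12 5 9 1)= [4, 0, 2, 3, 12, 9, 6, 7, 8, 1, 10, 11, 5]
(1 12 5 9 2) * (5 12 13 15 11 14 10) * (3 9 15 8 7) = (1 13 8 7 3 9 2)(5 15 11 14 10) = [0, 13, 1, 9, 4, 15, 6, 3, 7, 2, 5, 14, 12, 8, 10, 11]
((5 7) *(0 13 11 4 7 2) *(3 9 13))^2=((0 3 9 13 11 4 7 5 2))^2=(0 9 11 7 2 3 13 4 5)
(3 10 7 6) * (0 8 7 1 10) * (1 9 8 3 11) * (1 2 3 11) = [11, 10, 3, 0, 4, 5, 1, 6, 7, 8, 9, 2] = (0 11 2 3)(1 10 9 8 7 6)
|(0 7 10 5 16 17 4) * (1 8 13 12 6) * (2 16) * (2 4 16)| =10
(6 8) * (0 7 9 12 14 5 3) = (0 7 9 12 14 5 3)(6 8) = [7, 1, 2, 0, 4, 3, 8, 9, 6, 12, 10, 11, 14, 13, 5]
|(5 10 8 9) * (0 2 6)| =|(0 2 6)(5 10 8 9)| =12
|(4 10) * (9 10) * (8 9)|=|(4 8 9 10)|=4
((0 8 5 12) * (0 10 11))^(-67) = (0 11 10 12 5 8)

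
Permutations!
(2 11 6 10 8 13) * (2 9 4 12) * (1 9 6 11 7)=(1 9 4 12 2 7)(6 10 8 13)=[0, 9, 7, 3, 12, 5, 10, 1, 13, 4, 8, 11, 2, 6]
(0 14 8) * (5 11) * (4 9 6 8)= (0 14 4 9 6 8)(5 11)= [14, 1, 2, 3, 9, 11, 8, 7, 0, 6, 10, 5, 12, 13, 4]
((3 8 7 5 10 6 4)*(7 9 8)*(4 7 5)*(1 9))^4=((1 9 8)(3 5 10 6 7 4))^4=(1 9 8)(3 7 10)(4 6 5)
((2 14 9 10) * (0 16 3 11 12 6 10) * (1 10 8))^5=((0 16 3 11 12 6 8 1 10 2 14 9))^5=(0 6 14 11 10 16 8 9 12 2 3 1)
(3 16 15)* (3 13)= (3 16 15 13)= [0, 1, 2, 16, 4, 5, 6, 7, 8, 9, 10, 11, 12, 3, 14, 13, 15]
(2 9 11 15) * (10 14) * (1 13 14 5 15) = [0, 13, 9, 3, 4, 15, 6, 7, 8, 11, 5, 1, 12, 14, 10, 2] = (1 13 14 10 5 15 2 9 11)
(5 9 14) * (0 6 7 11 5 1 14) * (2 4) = [6, 14, 4, 3, 2, 9, 7, 11, 8, 0, 10, 5, 12, 13, 1] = (0 6 7 11 5 9)(1 14)(2 4)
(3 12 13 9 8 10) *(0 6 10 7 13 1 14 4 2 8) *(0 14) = (0 6 10 3 12 1)(2 8 7 13 9 14 4) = [6, 0, 8, 12, 2, 5, 10, 13, 7, 14, 3, 11, 1, 9, 4]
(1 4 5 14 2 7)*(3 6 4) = (1 3 6 4 5 14 2 7) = [0, 3, 7, 6, 5, 14, 4, 1, 8, 9, 10, 11, 12, 13, 2]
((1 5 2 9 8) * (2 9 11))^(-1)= (1 8 9 5)(2 11)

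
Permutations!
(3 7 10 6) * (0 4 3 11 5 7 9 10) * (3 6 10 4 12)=(0 12 3 9 4 6 11 5 7)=[12, 1, 2, 9, 6, 7, 11, 0, 8, 4, 10, 5, 3]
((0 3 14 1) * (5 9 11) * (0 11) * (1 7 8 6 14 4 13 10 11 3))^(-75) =(0 11 4)(1 5 13)(3 9 10)(6 14 7 8)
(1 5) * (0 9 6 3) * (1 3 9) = (0 1 5 3)(6 9) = [1, 5, 2, 0, 4, 3, 9, 7, 8, 6]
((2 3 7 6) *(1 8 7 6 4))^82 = (1 7)(2 3 6)(4 8)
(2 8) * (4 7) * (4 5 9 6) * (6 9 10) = [0, 1, 8, 3, 7, 10, 4, 5, 2, 9, 6] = (2 8)(4 7 5 10 6)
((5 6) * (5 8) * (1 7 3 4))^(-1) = (1 4 3 7)(5 8 6)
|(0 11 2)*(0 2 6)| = 3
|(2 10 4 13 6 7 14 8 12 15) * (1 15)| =|(1 15 2 10 4 13 6 7 14 8 12)| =11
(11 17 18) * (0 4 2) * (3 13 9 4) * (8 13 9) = [3, 1, 0, 9, 2, 5, 6, 7, 13, 4, 10, 17, 12, 8, 14, 15, 16, 18, 11] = (0 3 9 4 2)(8 13)(11 17 18)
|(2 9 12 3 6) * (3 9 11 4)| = 10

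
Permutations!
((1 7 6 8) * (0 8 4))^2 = (0 1 6)(4 8 7)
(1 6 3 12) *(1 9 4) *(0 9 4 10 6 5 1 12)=[9, 5, 2, 0, 12, 1, 3, 7, 8, 10, 6, 11, 4]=(0 9 10 6 3)(1 5)(4 12)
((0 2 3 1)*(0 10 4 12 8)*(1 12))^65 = ((0 2 3 12 8)(1 10 4))^65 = (12)(1 4 10)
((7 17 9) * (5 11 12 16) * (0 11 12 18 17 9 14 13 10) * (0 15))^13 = ((0 11 18 17 14 13 10 15)(5 12 16)(7 9))^13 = (0 13 18 15 14 11 10 17)(5 12 16)(7 9)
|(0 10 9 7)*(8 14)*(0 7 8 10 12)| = 4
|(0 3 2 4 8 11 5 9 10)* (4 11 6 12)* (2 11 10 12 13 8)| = 9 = |(0 3 11 5 9 12 4 2 10)(6 13 8)|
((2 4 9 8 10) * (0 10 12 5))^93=((0 10 2 4 9 8 12 5))^93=(0 8 2 5 9 10 12 4)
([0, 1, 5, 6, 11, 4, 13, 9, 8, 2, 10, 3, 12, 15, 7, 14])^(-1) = [0, 1, 9, 11, 5, 2, 3, 14, 8, 7, 10, 4, 12, 6, 15, 13]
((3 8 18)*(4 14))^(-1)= ((3 8 18)(4 14))^(-1)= (3 18 8)(4 14)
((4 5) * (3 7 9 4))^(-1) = ((3 7 9 4 5))^(-1) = (3 5 4 9 7)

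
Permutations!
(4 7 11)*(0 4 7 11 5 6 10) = (0 4 11 7 5 6 10) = [4, 1, 2, 3, 11, 6, 10, 5, 8, 9, 0, 7]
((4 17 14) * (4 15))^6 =((4 17 14 15))^6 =(4 14)(15 17)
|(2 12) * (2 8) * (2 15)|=|(2 12 8 15)|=4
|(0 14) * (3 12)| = 2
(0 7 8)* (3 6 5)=(0 7 8)(3 6 5)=[7, 1, 2, 6, 4, 3, 5, 8, 0]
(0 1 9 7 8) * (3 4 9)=(0 1 3 4 9 7 8)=[1, 3, 2, 4, 9, 5, 6, 8, 0, 7]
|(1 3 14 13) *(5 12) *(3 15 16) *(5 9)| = 6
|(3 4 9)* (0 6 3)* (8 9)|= 6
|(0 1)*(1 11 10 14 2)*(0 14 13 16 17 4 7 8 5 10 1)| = 40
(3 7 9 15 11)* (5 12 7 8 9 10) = [0, 1, 2, 8, 4, 12, 6, 10, 9, 15, 5, 3, 7, 13, 14, 11] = (3 8 9 15 11)(5 12 7 10)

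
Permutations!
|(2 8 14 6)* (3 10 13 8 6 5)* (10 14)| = 6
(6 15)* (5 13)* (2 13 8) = [0, 1, 13, 3, 4, 8, 15, 7, 2, 9, 10, 11, 12, 5, 14, 6] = (2 13 5 8)(6 15)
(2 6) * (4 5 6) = (2 4 5 6) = [0, 1, 4, 3, 5, 6, 2]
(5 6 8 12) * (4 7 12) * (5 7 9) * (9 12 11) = (4 12 7 11 9 5 6 8) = [0, 1, 2, 3, 12, 6, 8, 11, 4, 5, 10, 9, 7]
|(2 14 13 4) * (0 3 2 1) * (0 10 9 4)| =20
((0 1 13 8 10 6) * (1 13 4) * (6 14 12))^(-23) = (0 12 10 13 6 14 8)(1 4)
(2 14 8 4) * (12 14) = (2 12 14 8 4) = [0, 1, 12, 3, 2, 5, 6, 7, 4, 9, 10, 11, 14, 13, 8]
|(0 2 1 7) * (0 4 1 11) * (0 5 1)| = |(0 2 11 5 1 7 4)| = 7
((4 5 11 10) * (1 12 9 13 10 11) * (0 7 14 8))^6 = (0 14)(1 5 4 10 13 9 12)(7 8)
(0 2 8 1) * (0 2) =(1 2 8) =[0, 2, 8, 3, 4, 5, 6, 7, 1]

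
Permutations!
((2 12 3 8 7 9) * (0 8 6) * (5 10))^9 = ((0 8 7 9 2 12 3 6)(5 10))^9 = (0 8 7 9 2 12 3 6)(5 10)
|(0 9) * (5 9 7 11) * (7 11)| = 4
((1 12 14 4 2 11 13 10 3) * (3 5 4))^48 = (14) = ((1 12 14 3)(2 11 13 10 5 4))^48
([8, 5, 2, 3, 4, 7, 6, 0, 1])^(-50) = [0, 1, 2, 3, 4, 5, 6, 7, 8]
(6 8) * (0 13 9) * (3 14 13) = (0 3 14 13 9)(6 8) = [3, 1, 2, 14, 4, 5, 8, 7, 6, 0, 10, 11, 12, 9, 13]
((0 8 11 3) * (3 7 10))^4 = ((0 8 11 7 10 3))^4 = (0 10 11)(3 7 8)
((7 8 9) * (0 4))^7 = (0 4)(7 8 9)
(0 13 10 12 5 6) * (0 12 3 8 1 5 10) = [13, 5, 2, 8, 4, 6, 12, 7, 1, 9, 3, 11, 10, 0] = (0 13)(1 5 6 12 10 3 8)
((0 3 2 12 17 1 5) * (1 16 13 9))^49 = (0 5 1 9 13 16 17 12 2 3)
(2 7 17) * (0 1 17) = (0 1 17 2 7) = [1, 17, 7, 3, 4, 5, 6, 0, 8, 9, 10, 11, 12, 13, 14, 15, 16, 2]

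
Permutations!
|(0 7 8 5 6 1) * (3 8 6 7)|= |(0 3 8 5 7 6 1)|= 7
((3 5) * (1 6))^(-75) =((1 6)(3 5))^(-75) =(1 6)(3 5)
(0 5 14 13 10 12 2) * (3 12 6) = (0 5 14 13 10 6 3 12 2) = [5, 1, 0, 12, 4, 14, 3, 7, 8, 9, 6, 11, 2, 10, 13]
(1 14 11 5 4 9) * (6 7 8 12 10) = [0, 14, 2, 3, 9, 4, 7, 8, 12, 1, 6, 5, 10, 13, 11] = (1 14 11 5 4 9)(6 7 8 12 10)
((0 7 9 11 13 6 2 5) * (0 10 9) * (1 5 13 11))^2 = ((0 7)(1 5 10 9)(2 13 6))^2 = (1 10)(2 6 13)(5 9)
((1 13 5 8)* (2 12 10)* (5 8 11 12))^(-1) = (1 8 13)(2 10 12 11 5)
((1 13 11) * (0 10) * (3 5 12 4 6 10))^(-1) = (0 10 6 4 12 5 3)(1 11 13)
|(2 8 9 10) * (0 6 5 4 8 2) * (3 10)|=|(0 6 5 4 8 9 3 10)|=8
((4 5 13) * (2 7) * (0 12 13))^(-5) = (13)(2 7)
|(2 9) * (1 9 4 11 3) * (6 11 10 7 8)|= 10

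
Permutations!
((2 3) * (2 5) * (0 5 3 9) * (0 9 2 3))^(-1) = ((9)(0 5 3))^(-1) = (9)(0 3 5)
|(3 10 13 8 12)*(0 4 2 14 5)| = 5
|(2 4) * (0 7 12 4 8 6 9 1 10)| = 10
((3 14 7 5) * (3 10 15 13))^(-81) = (3 5 13 7 15 14 10)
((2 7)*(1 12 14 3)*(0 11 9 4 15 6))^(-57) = (0 4)(1 3 14 12)(2 7)(6 9)(11 15)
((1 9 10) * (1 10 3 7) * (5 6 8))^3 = (10)(1 7 3 9)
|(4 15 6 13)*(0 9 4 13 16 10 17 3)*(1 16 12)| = |(0 9 4 15 6 12 1 16 10 17 3)| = 11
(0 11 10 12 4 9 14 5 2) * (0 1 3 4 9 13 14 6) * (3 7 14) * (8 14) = (0 11 10 12 9 6)(1 7 8 14 5 2)(3 4 13) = [11, 7, 1, 4, 13, 2, 0, 8, 14, 6, 12, 10, 9, 3, 5]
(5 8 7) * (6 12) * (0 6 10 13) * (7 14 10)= (0 6 12 7 5 8 14 10 13)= [6, 1, 2, 3, 4, 8, 12, 5, 14, 9, 13, 11, 7, 0, 10]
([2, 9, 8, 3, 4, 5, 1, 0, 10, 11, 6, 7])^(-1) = [7, 6, 0, 3, 4, 5, 10, 11, 2, 1, 8, 9]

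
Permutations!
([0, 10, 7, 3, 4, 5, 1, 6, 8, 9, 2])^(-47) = (1 7 10 6 2)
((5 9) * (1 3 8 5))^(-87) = ((1 3 8 5 9))^(-87) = (1 5 3 9 8)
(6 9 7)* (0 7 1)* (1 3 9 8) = (0 7 6 8 1)(3 9) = [7, 0, 2, 9, 4, 5, 8, 6, 1, 3]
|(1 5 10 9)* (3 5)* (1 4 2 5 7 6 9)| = |(1 3 7 6 9 4 2 5 10)| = 9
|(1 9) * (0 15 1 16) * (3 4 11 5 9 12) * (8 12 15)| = |(0 8 12 3 4 11 5 9 16)(1 15)| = 18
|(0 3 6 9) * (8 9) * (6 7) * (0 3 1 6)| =|(0 1 6 8 9 3 7)| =7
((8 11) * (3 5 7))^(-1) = (3 7 5)(8 11)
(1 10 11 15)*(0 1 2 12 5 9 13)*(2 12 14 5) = (0 1 10 11 15 12 2 14 5 9 13) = [1, 10, 14, 3, 4, 9, 6, 7, 8, 13, 11, 15, 2, 0, 5, 12]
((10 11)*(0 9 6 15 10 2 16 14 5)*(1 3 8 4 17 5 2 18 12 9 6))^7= ((0 6 15 10 11 18 12 9 1 3 8 4 17 5)(2 16 14))^7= (0 9)(1 6)(2 16 14)(3 15)(4 11)(5 12)(8 10)(17 18)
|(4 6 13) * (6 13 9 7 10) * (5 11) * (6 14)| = |(4 13)(5 11)(6 9 7 10 14)| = 10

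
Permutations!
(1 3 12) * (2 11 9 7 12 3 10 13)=[0, 10, 11, 3, 4, 5, 6, 12, 8, 7, 13, 9, 1, 2]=(1 10 13 2 11 9 7 12)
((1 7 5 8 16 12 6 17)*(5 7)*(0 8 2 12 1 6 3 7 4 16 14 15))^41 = (0 8 14 15)(1 5 2 12 3 7 4 16)(6 17)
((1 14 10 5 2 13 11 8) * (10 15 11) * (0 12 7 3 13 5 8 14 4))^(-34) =(0 7 13 8 4 12 3 10 1)(11 15 14)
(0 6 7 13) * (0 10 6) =(6 7 13 10) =[0, 1, 2, 3, 4, 5, 7, 13, 8, 9, 6, 11, 12, 10]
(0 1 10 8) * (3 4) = [1, 10, 2, 4, 3, 5, 6, 7, 0, 9, 8] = (0 1 10 8)(3 4)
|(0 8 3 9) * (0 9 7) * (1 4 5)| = |(9)(0 8 3 7)(1 4 5)| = 12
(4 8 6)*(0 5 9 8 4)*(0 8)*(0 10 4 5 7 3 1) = [7, 0, 2, 1, 5, 9, 8, 3, 6, 10, 4] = (0 7 3 1)(4 5 9 10)(6 8)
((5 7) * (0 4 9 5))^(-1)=((0 4 9 5 7))^(-1)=(0 7 5 9 4)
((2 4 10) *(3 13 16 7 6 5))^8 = (2 10 4)(3 16 6)(5 13 7) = ((2 4 10)(3 13 16 7 6 5))^8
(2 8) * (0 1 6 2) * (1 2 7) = (0 2 8)(1 6 7) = [2, 6, 8, 3, 4, 5, 7, 1, 0]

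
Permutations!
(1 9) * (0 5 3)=[5, 9, 2, 0, 4, 3, 6, 7, 8, 1]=(0 5 3)(1 9)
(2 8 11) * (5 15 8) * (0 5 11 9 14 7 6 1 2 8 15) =(15)(0 5)(1 2 11 8 9 14 7 6) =[5, 2, 11, 3, 4, 0, 1, 6, 9, 14, 10, 8, 12, 13, 7, 15]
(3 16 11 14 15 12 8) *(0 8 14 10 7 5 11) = [8, 1, 2, 16, 4, 11, 6, 5, 3, 9, 7, 10, 14, 13, 15, 12, 0] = (0 8 3 16)(5 11 10 7)(12 14 15)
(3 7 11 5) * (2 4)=(2 4)(3 7 11 5)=[0, 1, 4, 7, 2, 3, 6, 11, 8, 9, 10, 5]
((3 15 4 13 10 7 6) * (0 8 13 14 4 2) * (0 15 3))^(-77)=((0 8 13 10 7 6)(2 15)(4 14))^(-77)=(0 8 13 10 7 6)(2 15)(4 14)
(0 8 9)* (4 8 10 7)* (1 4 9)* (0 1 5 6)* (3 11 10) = (0 3 11 10 7 9 1 4 8 5 6) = [3, 4, 2, 11, 8, 6, 0, 9, 5, 1, 7, 10]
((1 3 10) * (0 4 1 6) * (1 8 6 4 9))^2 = (0 1 10 8)(3 4 6 9)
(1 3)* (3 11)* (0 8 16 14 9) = [8, 11, 2, 1, 4, 5, 6, 7, 16, 0, 10, 3, 12, 13, 9, 15, 14] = (0 8 16 14 9)(1 11 3)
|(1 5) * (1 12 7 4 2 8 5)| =6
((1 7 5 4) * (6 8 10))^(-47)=((1 7 5 4)(6 8 10))^(-47)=(1 7 5 4)(6 8 10)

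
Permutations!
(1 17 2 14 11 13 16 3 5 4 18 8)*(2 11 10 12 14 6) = (1 17 11 13 16 3 5 4 18 8)(2 6)(10 12 14) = [0, 17, 6, 5, 18, 4, 2, 7, 1, 9, 12, 13, 14, 16, 10, 15, 3, 11, 8]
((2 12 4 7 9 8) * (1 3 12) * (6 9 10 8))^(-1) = (1 2 8 10 7 4 12 3)(6 9)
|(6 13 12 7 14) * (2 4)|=10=|(2 4)(6 13 12 7 14)|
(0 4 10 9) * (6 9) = (0 4 10 6 9) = [4, 1, 2, 3, 10, 5, 9, 7, 8, 0, 6]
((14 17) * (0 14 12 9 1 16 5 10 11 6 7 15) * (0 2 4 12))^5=(0 17 14)(1 6 12 10 2 16 7 9 11 4 5 15)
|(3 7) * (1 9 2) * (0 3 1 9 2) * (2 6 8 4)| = |(0 3 7 1 6 8 4 2 9)| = 9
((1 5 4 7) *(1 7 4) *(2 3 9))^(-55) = ((1 5)(2 3 9))^(-55) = (1 5)(2 9 3)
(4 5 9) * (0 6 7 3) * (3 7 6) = (0 3)(4 5 9) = [3, 1, 2, 0, 5, 9, 6, 7, 8, 4]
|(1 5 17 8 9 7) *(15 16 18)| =6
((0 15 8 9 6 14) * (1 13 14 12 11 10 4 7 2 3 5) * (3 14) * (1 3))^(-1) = (0 14 2 7 4 10 11 12 6 9 8 15)(1 13)(3 5)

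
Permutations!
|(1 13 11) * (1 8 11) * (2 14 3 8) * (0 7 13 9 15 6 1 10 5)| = 20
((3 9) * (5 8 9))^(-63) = (3 5 8 9)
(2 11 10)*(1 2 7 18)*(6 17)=(1 2 11 10 7 18)(6 17)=[0, 2, 11, 3, 4, 5, 17, 18, 8, 9, 7, 10, 12, 13, 14, 15, 16, 6, 1]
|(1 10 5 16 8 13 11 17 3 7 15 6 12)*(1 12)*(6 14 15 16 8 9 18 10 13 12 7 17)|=|(1 13 11 6)(3 17)(5 8 12 7 16 9 18 10)(14 15)|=8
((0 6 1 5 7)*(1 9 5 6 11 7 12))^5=(12)(0 7 11)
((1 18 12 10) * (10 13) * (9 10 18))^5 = (1 10 9)(12 18 13)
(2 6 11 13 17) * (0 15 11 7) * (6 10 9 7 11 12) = [15, 1, 10, 3, 4, 5, 11, 0, 8, 7, 9, 13, 6, 17, 14, 12, 16, 2] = (0 15 12 6 11 13 17 2 10 9 7)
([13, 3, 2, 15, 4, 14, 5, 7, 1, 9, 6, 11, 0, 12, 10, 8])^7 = [13, 8, 2, 1, 4, 6, 10, 7, 15, 9, 14, 11, 0, 12, 5, 3]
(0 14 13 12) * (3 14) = (0 3 14 13 12) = [3, 1, 2, 14, 4, 5, 6, 7, 8, 9, 10, 11, 0, 12, 13]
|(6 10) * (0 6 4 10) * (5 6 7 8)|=10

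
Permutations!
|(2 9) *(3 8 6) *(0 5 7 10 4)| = |(0 5 7 10 4)(2 9)(3 8 6)| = 30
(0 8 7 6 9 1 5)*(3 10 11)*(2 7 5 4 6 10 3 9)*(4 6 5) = (0 8 4 5)(1 6 2 7 10 11 9) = [8, 6, 7, 3, 5, 0, 2, 10, 4, 1, 11, 9]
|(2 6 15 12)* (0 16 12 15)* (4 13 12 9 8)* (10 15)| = 18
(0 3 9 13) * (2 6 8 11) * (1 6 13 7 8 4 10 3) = (0 1 6 4 10 3 9 7 8 11 2 13) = [1, 6, 13, 9, 10, 5, 4, 8, 11, 7, 3, 2, 12, 0]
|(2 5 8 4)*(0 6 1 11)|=4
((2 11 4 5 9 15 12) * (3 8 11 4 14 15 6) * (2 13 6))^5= ((2 4 5 9)(3 8 11 14 15 12 13 6))^5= (2 4 5 9)(3 12 11 6 15 8 13 14)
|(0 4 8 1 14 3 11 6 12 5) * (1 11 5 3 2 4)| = |(0 1 14 2 4 8 11 6 12 3 5)| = 11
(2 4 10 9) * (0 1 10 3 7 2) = (0 1 10 9)(2 4 3 7) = [1, 10, 4, 7, 3, 5, 6, 2, 8, 0, 9]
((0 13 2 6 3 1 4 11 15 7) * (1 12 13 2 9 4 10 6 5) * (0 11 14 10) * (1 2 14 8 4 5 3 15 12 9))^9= ((0 14 10 6 15 7 11 12 13 1)(2 3 9 5)(4 8))^9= (0 1 13 12 11 7 15 6 10 14)(2 3 9 5)(4 8)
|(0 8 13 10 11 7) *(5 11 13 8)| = |(0 5 11 7)(10 13)| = 4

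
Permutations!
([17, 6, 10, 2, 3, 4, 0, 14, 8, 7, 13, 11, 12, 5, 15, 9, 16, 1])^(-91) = (0 17 1 6)(2 3 4 5 13 10)(7 14 15 9)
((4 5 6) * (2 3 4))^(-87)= ((2 3 4 5 6))^(-87)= (2 5 3 6 4)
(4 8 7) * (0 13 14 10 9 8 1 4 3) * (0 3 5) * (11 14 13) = (0 11 14 10 9 8 7 5)(1 4) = [11, 4, 2, 3, 1, 0, 6, 5, 7, 8, 9, 14, 12, 13, 10]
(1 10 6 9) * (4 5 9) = [0, 10, 2, 3, 5, 9, 4, 7, 8, 1, 6] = (1 10 6 4 5 9)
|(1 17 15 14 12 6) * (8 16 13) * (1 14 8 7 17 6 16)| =|(1 6 14 12 16 13 7 17 15 8)| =10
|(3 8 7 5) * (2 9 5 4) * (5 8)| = |(2 9 8 7 4)(3 5)| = 10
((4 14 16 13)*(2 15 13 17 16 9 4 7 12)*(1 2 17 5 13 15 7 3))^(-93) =(1 5 12)(2 13 17)(3 16 7) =((1 2 7 12 17 16 5 13 3)(4 14 9))^(-93)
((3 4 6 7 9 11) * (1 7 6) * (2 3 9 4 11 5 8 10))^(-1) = ((1 7 4)(2 3 11 9 5 8 10))^(-1) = (1 4 7)(2 10 8 5 9 11 3)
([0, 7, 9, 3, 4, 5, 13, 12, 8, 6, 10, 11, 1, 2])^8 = [0, 12, 2, 3, 4, 5, 6, 1, 8, 9, 10, 11, 7, 13]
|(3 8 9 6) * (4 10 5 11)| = 4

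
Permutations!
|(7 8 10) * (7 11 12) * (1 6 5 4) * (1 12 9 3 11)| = 24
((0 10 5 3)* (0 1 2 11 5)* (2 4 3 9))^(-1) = (0 10)(1 3 4)(2 9 5 11)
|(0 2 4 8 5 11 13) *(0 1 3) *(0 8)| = 6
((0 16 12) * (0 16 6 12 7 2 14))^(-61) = ((0 6 12 16 7 2 14))^(-61) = (0 12 7 14 6 16 2)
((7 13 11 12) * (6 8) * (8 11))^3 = ((6 11 12 7 13 8))^3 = (6 7)(8 12)(11 13)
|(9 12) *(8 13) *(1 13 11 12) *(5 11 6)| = 8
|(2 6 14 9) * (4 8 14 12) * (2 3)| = |(2 6 12 4 8 14 9 3)| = 8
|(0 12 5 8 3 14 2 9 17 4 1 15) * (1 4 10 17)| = 10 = |(0 12 5 8 3 14 2 9 1 15)(10 17)|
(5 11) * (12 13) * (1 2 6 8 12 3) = [0, 2, 6, 1, 4, 11, 8, 7, 12, 9, 10, 5, 13, 3] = (1 2 6 8 12 13 3)(5 11)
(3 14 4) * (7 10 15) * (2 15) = [0, 1, 15, 14, 3, 5, 6, 10, 8, 9, 2, 11, 12, 13, 4, 7] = (2 15 7 10)(3 14 4)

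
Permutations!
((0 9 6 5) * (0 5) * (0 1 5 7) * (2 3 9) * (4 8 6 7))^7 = (0 3 7 2 9)(1 4 6 5 8)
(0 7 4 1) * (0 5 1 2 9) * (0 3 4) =(0 7)(1 5)(2 9 3 4) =[7, 5, 9, 4, 2, 1, 6, 0, 8, 3]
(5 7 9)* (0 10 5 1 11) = [10, 11, 2, 3, 4, 7, 6, 9, 8, 1, 5, 0] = (0 10 5 7 9 1 11)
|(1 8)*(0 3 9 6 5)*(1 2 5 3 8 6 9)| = |(9)(0 8 2 5)(1 6 3)| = 12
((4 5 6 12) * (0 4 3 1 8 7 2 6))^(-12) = ((0 4 5)(1 8 7 2 6 12 3))^(-12) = (1 7 6 3 8 2 12)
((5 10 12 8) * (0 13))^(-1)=((0 13)(5 10 12 8))^(-1)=(0 13)(5 8 12 10)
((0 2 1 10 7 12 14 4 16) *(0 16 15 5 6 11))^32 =((16)(0 2 1 10 7 12 14 4 15 5 6 11))^32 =(16)(0 15 7)(1 6 14)(2 5 12)(4 10 11)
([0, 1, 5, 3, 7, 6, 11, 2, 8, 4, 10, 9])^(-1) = [0, 1, 7, 3, 9, 2, 5, 4, 8, 11, 10, 6]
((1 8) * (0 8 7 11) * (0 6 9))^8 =((0 8 1 7 11 6 9))^8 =(0 8 1 7 11 6 9)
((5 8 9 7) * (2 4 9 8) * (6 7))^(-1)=(2 5 7 6 9 4)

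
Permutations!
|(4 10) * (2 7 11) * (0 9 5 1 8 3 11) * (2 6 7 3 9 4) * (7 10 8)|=35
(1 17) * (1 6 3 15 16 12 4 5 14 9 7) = (1 17 6 3 15 16 12 4 5 14 9 7) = [0, 17, 2, 15, 5, 14, 3, 1, 8, 7, 10, 11, 4, 13, 9, 16, 12, 6]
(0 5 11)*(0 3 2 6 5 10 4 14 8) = (0 10 4 14 8)(2 6 5 11 3) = [10, 1, 6, 2, 14, 11, 5, 7, 0, 9, 4, 3, 12, 13, 8]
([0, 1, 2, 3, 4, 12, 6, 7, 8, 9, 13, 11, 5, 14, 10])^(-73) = [0, 1, 2, 3, 4, 12, 6, 7, 8, 9, 14, 11, 5, 10, 13]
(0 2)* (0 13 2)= (2 13)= [0, 1, 13, 3, 4, 5, 6, 7, 8, 9, 10, 11, 12, 2]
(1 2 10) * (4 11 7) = (1 2 10)(4 11 7) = [0, 2, 10, 3, 11, 5, 6, 4, 8, 9, 1, 7]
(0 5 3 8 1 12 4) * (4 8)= [5, 12, 2, 4, 0, 3, 6, 7, 1, 9, 10, 11, 8]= (0 5 3 4)(1 12 8)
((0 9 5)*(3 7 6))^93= ((0 9 5)(3 7 6))^93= (9)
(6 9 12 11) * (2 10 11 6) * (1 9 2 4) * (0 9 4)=(0 9 12 6 2 10 11)(1 4)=[9, 4, 10, 3, 1, 5, 2, 7, 8, 12, 11, 0, 6]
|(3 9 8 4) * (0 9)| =5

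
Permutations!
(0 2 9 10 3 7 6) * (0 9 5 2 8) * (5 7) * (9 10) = (0 8)(2 7 6 10 3 5) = [8, 1, 7, 5, 4, 2, 10, 6, 0, 9, 3]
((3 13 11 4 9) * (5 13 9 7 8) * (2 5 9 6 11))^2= (2 13 5)(3 11 7 9 6 4 8)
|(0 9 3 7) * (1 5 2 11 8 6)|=12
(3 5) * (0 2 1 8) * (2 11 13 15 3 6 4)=(0 11 13 15 3 5 6 4 2 1 8)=[11, 8, 1, 5, 2, 6, 4, 7, 0, 9, 10, 13, 12, 15, 14, 3]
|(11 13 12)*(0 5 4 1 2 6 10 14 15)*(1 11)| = 12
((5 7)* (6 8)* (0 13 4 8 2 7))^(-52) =(0 6)(2 13)(4 7)(5 8)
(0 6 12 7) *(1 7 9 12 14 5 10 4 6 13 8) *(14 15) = (0 13 8 1 7)(4 6 15 14 5 10)(9 12) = [13, 7, 2, 3, 6, 10, 15, 0, 1, 12, 4, 11, 9, 8, 5, 14]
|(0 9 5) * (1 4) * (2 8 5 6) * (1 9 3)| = |(0 3 1 4 9 6 2 8 5)| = 9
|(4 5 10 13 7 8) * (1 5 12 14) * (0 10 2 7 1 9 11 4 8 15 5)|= 20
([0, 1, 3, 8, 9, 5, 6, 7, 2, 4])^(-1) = (2 8 3)(4 9)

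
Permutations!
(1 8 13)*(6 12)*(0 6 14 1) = (0 6 12 14 1 8 13) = [6, 8, 2, 3, 4, 5, 12, 7, 13, 9, 10, 11, 14, 0, 1]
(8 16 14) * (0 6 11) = (0 6 11)(8 16 14) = [6, 1, 2, 3, 4, 5, 11, 7, 16, 9, 10, 0, 12, 13, 8, 15, 14]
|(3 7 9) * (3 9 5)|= 3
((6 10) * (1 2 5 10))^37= ((1 2 5 10 6))^37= (1 5 6 2 10)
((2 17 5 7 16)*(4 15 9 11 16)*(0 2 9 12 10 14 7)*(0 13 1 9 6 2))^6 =((1 9 11 16 6 2 17 5 13)(4 15 12 10 14 7))^6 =(1 17 16)(2 11 13)(5 6 9)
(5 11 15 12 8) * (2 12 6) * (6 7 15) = (2 12 8 5 11 6)(7 15) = [0, 1, 12, 3, 4, 11, 2, 15, 5, 9, 10, 6, 8, 13, 14, 7]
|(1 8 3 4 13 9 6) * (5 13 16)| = |(1 8 3 4 16 5 13 9 6)| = 9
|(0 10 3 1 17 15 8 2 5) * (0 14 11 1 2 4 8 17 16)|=|(0 10 3 2 5 14 11 1 16)(4 8)(15 17)|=18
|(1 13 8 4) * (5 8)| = |(1 13 5 8 4)| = 5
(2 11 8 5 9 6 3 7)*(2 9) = (2 11 8 5)(3 7 9 6) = [0, 1, 11, 7, 4, 2, 3, 9, 5, 6, 10, 8]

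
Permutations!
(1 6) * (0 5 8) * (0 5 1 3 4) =(0 1 6 3 4)(5 8) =[1, 6, 2, 4, 0, 8, 3, 7, 5]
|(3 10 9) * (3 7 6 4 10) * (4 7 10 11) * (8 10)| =6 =|(4 11)(6 7)(8 10 9)|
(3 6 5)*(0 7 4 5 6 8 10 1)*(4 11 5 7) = (0 4 7 11 5 3 8 10 1) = [4, 0, 2, 8, 7, 3, 6, 11, 10, 9, 1, 5]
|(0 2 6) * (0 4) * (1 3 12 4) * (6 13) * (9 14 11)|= |(0 2 13 6 1 3 12 4)(9 14 11)|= 24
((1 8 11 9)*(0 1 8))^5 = (0 1)(8 9 11)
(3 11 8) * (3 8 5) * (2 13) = (2 13)(3 11 5) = [0, 1, 13, 11, 4, 3, 6, 7, 8, 9, 10, 5, 12, 2]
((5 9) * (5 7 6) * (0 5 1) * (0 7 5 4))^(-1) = ((0 4)(1 7 6)(5 9))^(-1) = (0 4)(1 6 7)(5 9)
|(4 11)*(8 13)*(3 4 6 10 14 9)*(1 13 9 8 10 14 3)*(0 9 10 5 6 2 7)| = 14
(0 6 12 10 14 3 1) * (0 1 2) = (0 6 12 10 14 3 2) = [6, 1, 0, 2, 4, 5, 12, 7, 8, 9, 14, 11, 10, 13, 3]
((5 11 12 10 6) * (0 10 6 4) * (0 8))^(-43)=(0 10 4 8)(5 11 12 6)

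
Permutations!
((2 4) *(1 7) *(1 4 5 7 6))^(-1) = ((1 6)(2 5 7 4))^(-1) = (1 6)(2 4 7 5)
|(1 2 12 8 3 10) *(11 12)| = |(1 2 11 12 8 3 10)| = 7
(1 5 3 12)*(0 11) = [11, 5, 2, 12, 4, 3, 6, 7, 8, 9, 10, 0, 1] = (0 11)(1 5 3 12)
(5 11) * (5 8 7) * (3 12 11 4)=(3 12 11 8 7 5 4)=[0, 1, 2, 12, 3, 4, 6, 5, 7, 9, 10, 8, 11]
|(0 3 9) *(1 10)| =|(0 3 9)(1 10)| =6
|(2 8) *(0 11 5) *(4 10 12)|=6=|(0 11 5)(2 8)(4 10 12)|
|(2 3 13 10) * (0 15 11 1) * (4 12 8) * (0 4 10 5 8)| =|(0 15 11 1 4 12)(2 3 13 5 8 10)| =6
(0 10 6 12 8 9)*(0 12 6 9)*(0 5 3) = (0 10 9 12 8 5 3) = [10, 1, 2, 0, 4, 3, 6, 7, 5, 12, 9, 11, 8]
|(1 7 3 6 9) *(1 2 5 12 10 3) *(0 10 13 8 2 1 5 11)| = 13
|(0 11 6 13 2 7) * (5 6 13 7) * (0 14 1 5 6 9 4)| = |(0 11 13 2 6 7 14 1 5 9 4)| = 11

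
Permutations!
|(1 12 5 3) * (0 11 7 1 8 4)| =|(0 11 7 1 12 5 3 8 4)| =9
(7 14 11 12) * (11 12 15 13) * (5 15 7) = (5 15 13 11 7 14 12) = [0, 1, 2, 3, 4, 15, 6, 14, 8, 9, 10, 7, 5, 11, 12, 13]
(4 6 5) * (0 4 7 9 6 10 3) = (0 4 10 3)(5 7 9 6) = [4, 1, 2, 0, 10, 7, 5, 9, 8, 6, 3]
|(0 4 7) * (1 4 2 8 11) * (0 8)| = |(0 2)(1 4 7 8 11)| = 10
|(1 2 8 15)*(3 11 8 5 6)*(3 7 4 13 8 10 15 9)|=13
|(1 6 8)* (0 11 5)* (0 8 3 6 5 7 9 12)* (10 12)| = 6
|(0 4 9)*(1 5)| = 6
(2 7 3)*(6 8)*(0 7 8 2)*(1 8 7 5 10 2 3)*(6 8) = [5, 6, 7, 0, 4, 10, 3, 1, 8, 9, 2] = (0 5 10 2 7 1 6 3)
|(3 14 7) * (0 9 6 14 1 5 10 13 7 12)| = |(0 9 6 14 12)(1 5 10 13 7 3)| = 30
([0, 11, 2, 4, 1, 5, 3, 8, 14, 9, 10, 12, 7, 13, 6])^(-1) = (1 4 3 6 14 8 7 12 11)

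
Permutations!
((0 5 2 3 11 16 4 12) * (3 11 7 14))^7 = (16)(3 7 14)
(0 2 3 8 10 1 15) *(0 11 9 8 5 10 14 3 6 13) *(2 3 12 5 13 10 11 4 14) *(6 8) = [3, 15, 8, 13, 14, 11, 10, 7, 2, 6, 1, 9, 5, 0, 12, 4] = (0 3 13)(1 15 4 14 12 5 11 9 6 10)(2 8)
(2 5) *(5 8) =[0, 1, 8, 3, 4, 2, 6, 7, 5] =(2 8 5)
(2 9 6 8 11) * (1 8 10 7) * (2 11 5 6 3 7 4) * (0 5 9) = [5, 8, 0, 7, 2, 6, 10, 1, 9, 3, 4, 11] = (11)(0 5 6 10 4 2)(1 8 9 3 7)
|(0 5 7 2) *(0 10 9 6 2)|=12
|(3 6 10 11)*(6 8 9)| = |(3 8 9 6 10 11)| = 6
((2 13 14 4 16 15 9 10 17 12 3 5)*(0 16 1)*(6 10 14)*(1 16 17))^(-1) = ((0 17 12 3 5 2 13 6 10 1)(4 16 15 9 14))^(-1) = (0 1 10 6 13 2 5 3 12 17)(4 14 9 15 16)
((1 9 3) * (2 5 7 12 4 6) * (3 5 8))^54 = (1 12 8 5 6)(2 9 4 3 7)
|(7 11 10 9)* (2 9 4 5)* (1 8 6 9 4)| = 21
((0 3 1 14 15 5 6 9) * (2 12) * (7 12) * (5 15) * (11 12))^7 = ((15)(0 3 1 14 5 6 9)(2 7 11 12))^7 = (15)(2 12 11 7)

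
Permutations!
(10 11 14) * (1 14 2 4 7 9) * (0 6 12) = (0 6 12)(1 14 10 11 2 4 7 9) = [6, 14, 4, 3, 7, 5, 12, 9, 8, 1, 11, 2, 0, 13, 10]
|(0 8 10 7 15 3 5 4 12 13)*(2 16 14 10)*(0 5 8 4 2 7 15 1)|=|(0 4 12 13 5 2 16 14 10 15 3 8 7 1)|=14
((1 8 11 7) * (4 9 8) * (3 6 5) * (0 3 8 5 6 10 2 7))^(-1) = (0 11 8 5 9 4 1 7 2 10 3)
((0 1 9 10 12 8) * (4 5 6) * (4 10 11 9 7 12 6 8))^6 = ((0 1 7 12 4 5 8)(6 10)(9 11))^6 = (0 8 5 4 12 7 1)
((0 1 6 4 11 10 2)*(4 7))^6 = (0 10 4 6)(1 2 11 7)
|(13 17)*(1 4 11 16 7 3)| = |(1 4 11 16 7 3)(13 17)| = 6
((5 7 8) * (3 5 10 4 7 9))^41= ((3 5 9)(4 7 8 10))^41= (3 9 5)(4 7 8 10)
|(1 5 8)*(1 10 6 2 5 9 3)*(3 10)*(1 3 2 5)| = |(1 9 10 6 5 8 2)| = 7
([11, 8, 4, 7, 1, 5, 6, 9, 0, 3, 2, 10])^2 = [10, 0, 1, 9, 8, 5, 6, 3, 11, 7, 4, 2]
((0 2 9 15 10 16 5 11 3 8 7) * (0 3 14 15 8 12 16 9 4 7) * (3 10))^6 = ((0 2 4 7 10 9 8)(3 12 16 5 11 14 15))^6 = (0 8 9 10 7 4 2)(3 15 14 11 5 16 12)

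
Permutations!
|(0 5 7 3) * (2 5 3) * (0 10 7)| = 6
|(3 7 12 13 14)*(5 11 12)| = 7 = |(3 7 5 11 12 13 14)|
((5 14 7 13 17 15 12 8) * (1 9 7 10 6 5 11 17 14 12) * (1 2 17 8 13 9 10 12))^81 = (17)(1 10 6 5)(7 9)(8 11)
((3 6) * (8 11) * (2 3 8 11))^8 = ((11)(2 3 6 8))^8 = (11)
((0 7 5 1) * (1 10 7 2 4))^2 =((0 2 4 1)(5 10 7))^2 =(0 4)(1 2)(5 7 10)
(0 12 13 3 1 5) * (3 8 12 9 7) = (0 9 7 3 1 5)(8 12 13) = [9, 5, 2, 1, 4, 0, 6, 3, 12, 7, 10, 11, 13, 8]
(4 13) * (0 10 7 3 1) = (0 10 7 3 1)(4 13) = [10, 0, 2, 1, 13, 5, 6, 3, 8, 9, 7, 11, 12, 4]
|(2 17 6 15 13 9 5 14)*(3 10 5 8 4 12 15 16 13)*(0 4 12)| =|(0 4)(2 17 6 16 13 9 8 12 15 3 10 5 14)| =26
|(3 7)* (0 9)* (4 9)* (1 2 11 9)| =6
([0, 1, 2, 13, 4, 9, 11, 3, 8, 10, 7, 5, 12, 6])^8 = (13)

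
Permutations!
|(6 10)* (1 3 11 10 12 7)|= 7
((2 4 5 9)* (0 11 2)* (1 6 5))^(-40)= (11)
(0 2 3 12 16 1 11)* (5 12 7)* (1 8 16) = (0 2 3 7 5 12 1 11)(8 16) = [2, 11, 3, 7, 4, 12, 6, 5, 16, 9, 10, 0, 1, 13, 14, 15, 8]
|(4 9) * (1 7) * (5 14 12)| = 6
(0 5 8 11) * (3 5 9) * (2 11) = (0 9 3 5 8 2 11) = [9, 1, 11, 5, 4, 8, 6, 7, 2, 3, 10, 0]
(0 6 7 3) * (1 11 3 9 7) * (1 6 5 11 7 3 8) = (0 5 11 8 1 7 9 3) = [5, 7, 2, 0, 4, 11, 6, 9, 1, 3, 10, 8]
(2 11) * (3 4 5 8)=(2 11)(3 4 5 8)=[0, 1, 11, 4, 5, 8, 6, 7, 3, 9, 10, 2]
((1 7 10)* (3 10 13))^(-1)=(1 10 3 13 7)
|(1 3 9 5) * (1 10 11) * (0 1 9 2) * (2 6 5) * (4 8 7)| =9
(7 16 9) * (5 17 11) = [0, 1, 2, 3, 4, 17, 6, 16, 8, 7, 10, 5, 12, 13, 14, 15, 9, 11] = (5 17 11)(7 16 9)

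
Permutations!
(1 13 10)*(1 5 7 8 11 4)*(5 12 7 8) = [0, 13, 2, 3, 1, 8, 6, 5, 11, 9, 12, 4, 7, 10] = (1 13 10 12 7 5 8 11 4)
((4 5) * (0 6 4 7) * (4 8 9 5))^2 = ((0 6 8 9 5 7))^2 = (0 8 5)(6 9 7)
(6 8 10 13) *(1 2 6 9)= [0, 2, 6, 3, 4, 5, 8, 7, 10, 1, 13, 11, 12, 9]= (1 2 6 8 10 13 9)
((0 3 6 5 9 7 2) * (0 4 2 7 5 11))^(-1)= ((0 3 6 11)(2 4)(5 9))^(-1)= (0 11 6 3)(2 4)(5 9)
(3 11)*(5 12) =(3 11)(5 12) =[0, 1, 2, 11, 4, 12, 6, 7, 8, 9, 10, 3, 5]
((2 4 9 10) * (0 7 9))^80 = (0 9 2)(4 7 10)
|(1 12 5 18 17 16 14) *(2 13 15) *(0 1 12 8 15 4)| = |(0 1 8 15 2 13 4)(5 18 17 16 14 12)| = 42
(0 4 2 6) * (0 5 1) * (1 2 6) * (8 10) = (0 4 6 5 2 1)(8 10) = [4, 0, 1, 3, 6, 2, 5, 7, 10, 9, 8]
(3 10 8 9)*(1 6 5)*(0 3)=[3, 6, 2, 10, 4, 1, 5, 7, 9, 0, 8]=(0 3 10 8 9)(1 6 5)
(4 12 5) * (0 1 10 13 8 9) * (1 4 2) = (0 4 12 5 2 1 10 13 8 9) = [4, 10, 1, 3, 12, 2, 6, 7, 9, 0, 13, 11, 5, 8]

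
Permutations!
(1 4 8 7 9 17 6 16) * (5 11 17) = (1 4 8 7 9 5 11 17 6 16) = [0, 4, 2, 3, 8, 11, 16, 9, 7, 5, 10, 17, 12, 13, 14, 15, 1, 6]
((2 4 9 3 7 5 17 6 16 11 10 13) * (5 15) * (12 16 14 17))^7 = ((2 4 9 3 7 15 5 12 16 11 10 13)(6 14 17))^7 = (2 12 9 11 7 13 5 4 16 3 10 15)(6 14 17)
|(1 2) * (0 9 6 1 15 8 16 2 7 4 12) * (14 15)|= |(0 9 6 1 7 4 12)(2 14 15 8 16)|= 35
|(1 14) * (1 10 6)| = 4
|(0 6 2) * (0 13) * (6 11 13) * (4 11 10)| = 10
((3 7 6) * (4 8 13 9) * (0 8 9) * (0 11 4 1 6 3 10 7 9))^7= ((0 8 13 11 4)(1 6 10 7 3 9))^7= (0 13 4 8 11)(1 6 10 7 3 9)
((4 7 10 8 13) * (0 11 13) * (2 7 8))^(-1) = ((0 11 13 4 8)(2 7 10))^(-1) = (0 8 4 13 11)(2 10 7)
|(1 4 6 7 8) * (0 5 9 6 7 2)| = |(0 5 9 6 2)(1 4 7 8)| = 20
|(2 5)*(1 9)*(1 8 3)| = 4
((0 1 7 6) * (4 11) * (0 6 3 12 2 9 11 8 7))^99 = ((0 1)(2 9 11 4 8 7 3 12))^99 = (0 1)(2 4 3 9 8 12 11 7)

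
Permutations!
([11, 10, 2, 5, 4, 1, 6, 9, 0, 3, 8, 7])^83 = (0 7 3 1 8 11 9 5 10)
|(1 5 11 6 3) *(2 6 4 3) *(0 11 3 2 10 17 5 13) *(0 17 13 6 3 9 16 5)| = 30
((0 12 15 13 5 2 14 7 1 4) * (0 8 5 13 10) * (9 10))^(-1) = ((0 12 15 9 10)(1 4 8 5 2 14 7))^(-1) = (0 10 9 15 12)(1 7 14 2 5 8 4)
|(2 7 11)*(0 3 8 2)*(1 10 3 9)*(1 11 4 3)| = |(0 9 11)(1 10)(2 7 4 3 8)| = 30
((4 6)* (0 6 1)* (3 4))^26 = ((0 6 3 4 1))^26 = (0 6 3 4 1)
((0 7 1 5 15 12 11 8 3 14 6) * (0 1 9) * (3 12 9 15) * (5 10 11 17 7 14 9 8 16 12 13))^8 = (0 17)(1 8)(3 16)(5 11)(6 15)(7 14)(9 12)(10 13)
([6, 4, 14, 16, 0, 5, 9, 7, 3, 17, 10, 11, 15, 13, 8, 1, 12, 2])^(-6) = [3, 14, 1, 6, 8, 5, 16, 7, 0, 12, 10, 11, 17, 13, 4, 2, 9, 15]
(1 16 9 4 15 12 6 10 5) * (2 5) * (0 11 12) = (0 11 12 6 10 2 5 1 16 9 4 15) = [11, 16, 5, 3, 15, 1, 10, 7, 8, 4, 2, 12, 6, 13, 14, 0, 9]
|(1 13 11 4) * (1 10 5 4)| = |(1 13 11)(4 10 5)| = 3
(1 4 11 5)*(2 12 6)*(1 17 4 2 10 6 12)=(1 2)(4 11 5 17)(6 10)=[0, 2, 1, 3, 11, 17, 10, 7, 8, 9, 6, 5, 12, 13, 14, 15, 16, 4]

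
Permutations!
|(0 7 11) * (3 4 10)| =|(0 7 11)(3 4 10)| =3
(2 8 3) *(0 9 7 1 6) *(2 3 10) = [9, 6, 8, 3, 4, 5, 0, 1, 10, 7, 2] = (0 9 7 1 6)(2 8 10)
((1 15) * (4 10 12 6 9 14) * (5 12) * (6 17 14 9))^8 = (4 5 17)(10 12 14)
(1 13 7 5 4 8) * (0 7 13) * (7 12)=(13)(0 12 7 5 4 8 1)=[12, 0, 2, 3, 8, 4, 6, 5, 1, 9, 10, 11, 7, 13]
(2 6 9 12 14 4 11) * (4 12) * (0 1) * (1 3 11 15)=(0 3 11 2 6 9 4 15 1)(12 14)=[3, 0, 6, 11, 15, 5, 9, 7, 8, 4, 10, 2, 14, 13, 12, 1]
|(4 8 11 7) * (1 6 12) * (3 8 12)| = |(1 6 3 8 11 7 4 12)| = 8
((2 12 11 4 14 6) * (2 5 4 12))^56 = ((4 14 6 5)(11 12))^56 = (14)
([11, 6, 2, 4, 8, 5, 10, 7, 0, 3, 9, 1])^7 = (0 4 9 6 11 8 3 10 1)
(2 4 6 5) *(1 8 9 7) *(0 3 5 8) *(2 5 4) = (0 3 4 6 8 9 7 1) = [3, 0, 2, 4, 6, 5, 8, 1, 9, 7]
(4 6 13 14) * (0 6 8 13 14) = (0 6 14 4 8 13) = [6, 1, 2, 3, 8, 5, 14, 7, 13, 9, 10, 11, 12, 0, 4]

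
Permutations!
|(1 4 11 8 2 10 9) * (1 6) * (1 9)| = 6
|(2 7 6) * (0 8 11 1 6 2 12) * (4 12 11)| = |(0 8 4 12)(1 6 11)(2 7)| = 12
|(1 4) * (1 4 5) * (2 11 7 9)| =4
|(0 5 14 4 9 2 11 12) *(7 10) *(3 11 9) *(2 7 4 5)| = 18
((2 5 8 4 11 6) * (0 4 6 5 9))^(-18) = (0 2 8 11)(4 9 6 5)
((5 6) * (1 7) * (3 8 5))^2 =(3 5)(6 8)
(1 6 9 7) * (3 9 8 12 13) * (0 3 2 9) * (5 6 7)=(0 3)(1 7)(2 9 5 6 8 12 13)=[3, 7, 9, 0, 4, 6, 8, 1, 12, 5, 10, 11, 13, 2]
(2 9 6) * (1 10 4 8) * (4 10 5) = (10)(1 5 4 8)(2 9 6) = [0, 5, 9, 3, 8, 4, 2, 7, 1, 6, 10]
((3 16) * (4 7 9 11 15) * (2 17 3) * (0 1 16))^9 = (0 2)(1 17)(3 16)(4 15 11 9 7)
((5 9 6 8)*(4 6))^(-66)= (4 9 5 8 6)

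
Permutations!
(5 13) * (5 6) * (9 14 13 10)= (5 10 9 14 13 6)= [0, 1, 2, 3, 4, 10, 5, 7, 8, 14, 9, 11, 12, 6, 13]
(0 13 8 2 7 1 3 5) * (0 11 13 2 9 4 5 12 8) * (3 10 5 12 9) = (0 2 7 1 10 5 11 13)(3 9 4 12 8) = [2, 10, 7, 9, 12, 11, 6, 1, 3, 4, 5, 13, 8, 0]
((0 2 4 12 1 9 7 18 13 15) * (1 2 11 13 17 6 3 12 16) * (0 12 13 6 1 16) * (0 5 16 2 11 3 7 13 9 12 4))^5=((0 3 9 13 15 4 5 16 2)(1 12 11 6 7 18 17))^5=(0 4 3 5 9 16 13 2 15)(1 18 6 12 17 7 11)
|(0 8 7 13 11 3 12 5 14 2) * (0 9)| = |(0 8 7 13 11 3 12 5 14 2 9)| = 11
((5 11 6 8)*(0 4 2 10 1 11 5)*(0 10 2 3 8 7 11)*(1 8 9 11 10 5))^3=((0 4 3 9 11 6 7 10 8 5 1))^3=(0 9 7 5 4 11 10 1 3 6 8)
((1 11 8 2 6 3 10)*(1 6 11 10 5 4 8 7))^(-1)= (1 7 11 2 8 4 5 3 6 10)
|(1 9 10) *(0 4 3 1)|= 6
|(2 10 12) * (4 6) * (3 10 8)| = |(2 8 3 10 12)(4 6)| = 10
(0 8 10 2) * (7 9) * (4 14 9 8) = (0 4 14 9 7 8 10 2) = [4, 1, 0, 3, 14, 5, 6, 8, 10, 7, 2, 11, 12, 13, 9]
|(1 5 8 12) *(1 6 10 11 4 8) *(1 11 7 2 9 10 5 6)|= 28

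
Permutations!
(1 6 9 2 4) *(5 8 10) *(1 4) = (1 6 9 2)(5 8 10) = [0, 6, 1, 3, 4, 8, 9, 7, 10, 2, 5]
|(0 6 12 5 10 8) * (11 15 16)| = |(0 6 12 5 10 8)(11 15 16)| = 6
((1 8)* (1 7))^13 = (1 8 7)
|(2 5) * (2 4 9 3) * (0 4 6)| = |(0 4 9 3 2 5 6)| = 7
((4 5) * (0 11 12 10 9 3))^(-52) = ((0 11 12 10 9 3)(4 5))^(-52) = (0 12 9)(3 11 10)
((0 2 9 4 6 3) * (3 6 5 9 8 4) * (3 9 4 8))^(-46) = (9)(0 3 2)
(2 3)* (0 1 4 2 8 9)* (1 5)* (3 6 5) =(0 3 8 9)(1 4 2 6 5) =[3, 4, 6, 8, 2, 1, 5, 7, 9, 0]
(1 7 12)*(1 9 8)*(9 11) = (1 7 12 11 9 8) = [0, 7, 2, 3, 4, 5, 6, 12, 1, 8, 10, 9, 11]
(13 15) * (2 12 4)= (2 12 4)(13 15)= [0, 1, 12, 3, 2, 5, 6, 7, 8, 9, 10, 11, 4, 15, 14, 13]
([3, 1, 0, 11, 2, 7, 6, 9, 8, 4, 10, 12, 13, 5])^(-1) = (0 2 4 9 7 5 13 12 11 3)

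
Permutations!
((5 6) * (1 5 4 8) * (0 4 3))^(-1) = (0 3 6 5 1 8 4)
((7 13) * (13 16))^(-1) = (7 13 16)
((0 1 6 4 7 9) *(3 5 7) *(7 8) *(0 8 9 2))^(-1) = (0 2 7 8 9 5 3 4 6 1)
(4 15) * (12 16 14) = [0, 1, 2, 3, 15, 5, 6, 7, 8, 9, 10, 11, 16, 13, 12, 4, 14] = (4 15)(12 16 14)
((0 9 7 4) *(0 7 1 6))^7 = (0 6 1 9)(4 7)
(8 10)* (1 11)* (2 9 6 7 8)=(1 11)(2 9 6 7 8 10)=[0, 11, 9, 3, 4, 5, 7, 8, 10, 6, 2, 1]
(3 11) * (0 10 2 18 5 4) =(0 10 2 18 5 4)(3 11) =[10, 1, 18, 11, 0, 4, 6, 7, 8, 9, 2, 3, 12, 13, 14, 15, 16, 17, 5]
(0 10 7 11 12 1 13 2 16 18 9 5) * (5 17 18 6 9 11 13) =(0 10 7 13 2 16 6 9 17 18 11 12 1 5) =[10, 5, 16, 3, 4, 0, 9, 13, 8, 17, 7, 12, 1, 2, 14, 15, 6, 18, 11]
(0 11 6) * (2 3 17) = (0 11 6)(2 3 17) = [11, 1, 3, 17, 4, 5, 0, 7, 8, 9, 10, 6, 12, 13, 14, 15, 16, 2]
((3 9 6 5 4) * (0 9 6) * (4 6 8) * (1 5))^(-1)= ((0 9)(1 5 6)(3 8 4))^(-1)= (0 9)(1 6 5)(3 4 8)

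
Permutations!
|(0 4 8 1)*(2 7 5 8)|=7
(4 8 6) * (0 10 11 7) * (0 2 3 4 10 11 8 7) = (0 11)(2 3 4 7)(6 10 8) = [11, 1, 3, 4, 7, 5, 10, 2, 6, 9, 8, 0]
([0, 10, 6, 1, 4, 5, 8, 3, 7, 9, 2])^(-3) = (1 8 10 7 2 3 6)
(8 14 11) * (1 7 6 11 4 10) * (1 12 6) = (1 7)(4 10 12 6 11 8 14) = [0, 7, 2, 3, 10, 5, 11, 1, 14, 9, 12, 8, 6, 13, 4]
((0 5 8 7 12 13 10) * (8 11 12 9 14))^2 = (0 11 13)(5 12 10)(7 14)(8 9)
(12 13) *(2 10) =(2 10)(12 13) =[0, 1, 10, 3, 4, 5, 6, 7, 8, 9, 2, 11, 13, 12]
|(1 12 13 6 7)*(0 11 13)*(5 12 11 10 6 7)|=20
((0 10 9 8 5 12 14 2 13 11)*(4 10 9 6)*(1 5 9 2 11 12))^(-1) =(0 11 14 12 13 2)(1 5)(4 6 10)(8 9) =((0 2 13 12 14 11)(1 5)(4 10 6)(8 9))^(-1)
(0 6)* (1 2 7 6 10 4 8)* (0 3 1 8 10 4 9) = (0 4 10 9)(1 2 7 6 3) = [4, 2, 7, 1, 10, 5, 3, 6, 8, 0, 9]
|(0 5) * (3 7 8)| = |(0 5)(3 7 8)| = 6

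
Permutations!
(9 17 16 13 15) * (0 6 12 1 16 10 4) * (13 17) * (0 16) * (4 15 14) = (0 6 12 1)(4 16 17 10 15 9 13 14) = [6, 0, 2, 3, 16, 5, 12, 7, 8, 13, 15, 11, 1, 14, 4, 9, 17, 10]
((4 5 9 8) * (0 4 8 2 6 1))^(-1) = (0 1 6 2 9 5 4)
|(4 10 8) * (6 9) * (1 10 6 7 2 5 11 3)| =|(1 10 8 4 6 9 7 2 5 11 3)| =11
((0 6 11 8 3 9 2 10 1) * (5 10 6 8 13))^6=(0 11 8 13 3 5 9 10 2 1 6)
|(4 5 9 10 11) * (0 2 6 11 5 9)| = |(0 2 6 11 4 9 10 5)| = 8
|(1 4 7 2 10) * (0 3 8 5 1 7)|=6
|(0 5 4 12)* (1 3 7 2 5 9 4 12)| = 9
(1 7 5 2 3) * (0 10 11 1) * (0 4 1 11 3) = (11)(0 10 3 4 1 7 5 2) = [10, 7, 0, 4, 1, 2, 6, 5, 8, 9, 3, 11]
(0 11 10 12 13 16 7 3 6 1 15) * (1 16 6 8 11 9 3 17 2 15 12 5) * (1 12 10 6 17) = [9, 10, 15, 8, 4, 12, 16, 1, 11, 3, 5, 6, 13, 17, 14, 0, 7, 2] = (0 9 3 8 11 6 16 7 1 10 5 12 13 17 2 15)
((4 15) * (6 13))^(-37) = ((4 15)(6 13))^(-37) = (4 15)(6 13)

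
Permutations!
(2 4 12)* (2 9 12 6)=(2 4 6)(9 12)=[0, 1, 4, 3, 6, 5, 2, 7, 8, 12, 10, 11, 9]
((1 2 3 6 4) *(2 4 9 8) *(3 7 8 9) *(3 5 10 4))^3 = ((1 3 6 5 10 4)(2 7 8))^3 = (1 5)(3 10)(4 6)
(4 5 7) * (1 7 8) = (1 7 4 5 8) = [0, 7, 2, 3, 5, 8, 6, 4, 1]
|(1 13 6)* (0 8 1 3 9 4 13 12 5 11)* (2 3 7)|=|(0 8 1 12 5 11)(2 3 9 4 13 6 7)|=42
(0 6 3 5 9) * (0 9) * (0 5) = (9)(0 6 3) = [6, 1, 2, 0, 4, 5, 3, 7, 8, 9]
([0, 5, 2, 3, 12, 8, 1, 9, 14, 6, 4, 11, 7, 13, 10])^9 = [0, 6, 2, 3, 10, 1, 9, 12, 5, 7, 14, 11, 4, 13, 8]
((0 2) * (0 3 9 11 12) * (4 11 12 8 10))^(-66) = ((0 2 3 9 12)(4 11 8 10))^(-66) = (0 12 9 3 2)(4 8)(10 11)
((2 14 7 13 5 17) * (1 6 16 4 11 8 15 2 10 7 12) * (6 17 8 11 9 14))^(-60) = (17)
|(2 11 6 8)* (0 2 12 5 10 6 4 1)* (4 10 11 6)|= 10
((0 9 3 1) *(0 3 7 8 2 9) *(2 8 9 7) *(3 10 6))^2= ((1 10 6 3)(2 7 9))^2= (1 6)(2 9 7)(3 10)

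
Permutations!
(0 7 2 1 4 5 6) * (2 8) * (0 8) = (0 7)(1 4 5 6 8 2) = [7, 4, 1, 3, 5, 6, 8, 0, 2]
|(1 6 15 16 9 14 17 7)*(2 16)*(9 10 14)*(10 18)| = 10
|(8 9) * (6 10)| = |(6 10)(8 9)| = 2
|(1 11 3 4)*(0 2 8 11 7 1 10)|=|(0 2 8 11 3 4 10)(1 7)|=14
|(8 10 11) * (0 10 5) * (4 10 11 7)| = 12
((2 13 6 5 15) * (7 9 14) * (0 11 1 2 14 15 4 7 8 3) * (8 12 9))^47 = (0 2 5 8 11 13 4 3 1 6 7)(9 12 14 15)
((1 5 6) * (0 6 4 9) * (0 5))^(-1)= (0 1 6)(4 5 9)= ((0 6 1)(4 9 5))^(-1)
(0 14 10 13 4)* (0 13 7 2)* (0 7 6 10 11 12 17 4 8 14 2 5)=[2, 1, 7, 3, 13, 0, 10, 5, 14, 9, 6, 12, 17, 8, 11, 15, 16, 4]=(0 2 7 5)(4 13 8 14 11 12 17)(6 10)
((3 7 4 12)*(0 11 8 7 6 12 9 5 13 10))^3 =((0 11 8 7 4 9 5 13 10)(3 6 12))^3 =(0 7 5)(4 13 11)(8 9 10)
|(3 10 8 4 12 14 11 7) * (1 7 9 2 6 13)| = 13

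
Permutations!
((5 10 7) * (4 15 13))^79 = (4 15 13)(5 10 7) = ((4 15 13)(5 10 7))^79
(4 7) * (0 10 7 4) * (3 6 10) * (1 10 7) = (0 3 6 7)(1 10) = [3, 10, 2, 6, 4, 5, 7, 0, 8, 9, 1]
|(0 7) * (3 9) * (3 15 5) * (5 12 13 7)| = |(0 5 3 9 15 12 13 7)| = 8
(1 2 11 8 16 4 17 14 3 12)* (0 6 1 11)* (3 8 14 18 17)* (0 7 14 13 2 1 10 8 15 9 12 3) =[6, 1, 7, 3, 0, 5, 10, 14, 16, 12, 8, 13, 11, 2, 15, 9, 4, 18, 17] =(0 6 10 8 16 4)(2 7 14 15 9 12 11 13)(17 18)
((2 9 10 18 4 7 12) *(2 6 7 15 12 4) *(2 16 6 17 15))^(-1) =(2 4 7 6 16 18 10 9)(12 15 17)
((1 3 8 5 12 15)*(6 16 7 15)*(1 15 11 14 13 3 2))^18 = ((1 2)(3 8 5 12 6 16 7 11 14 13))^18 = (3 14 7 6 5)(8 13 11 16 12)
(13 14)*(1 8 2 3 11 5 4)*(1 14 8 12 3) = [0, 12, 1, 11, 14, 4, 6, 7, 2, 9, 10, 5, 3, 8, 13] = (1 12 3 11 5 4 14 13 8 2)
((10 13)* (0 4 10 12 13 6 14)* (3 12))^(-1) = ((0 4 10 6 14)(3 12 13))^(-1) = (0 14 6 10 4)(3 13 12)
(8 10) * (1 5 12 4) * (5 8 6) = (1 8 10 6 5 12 4) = [0, 8, 2, 3, 1, 12, 5, 7, 10, 9, 6, 11, 4]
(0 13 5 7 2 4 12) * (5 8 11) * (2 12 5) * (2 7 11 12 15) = [13, 1, 4, 3, 5, 11, 6, 15, 12, 9, 10, 7, 0, 8, 14, 2] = (0 13 8 12)(2 4 5 11 7 15)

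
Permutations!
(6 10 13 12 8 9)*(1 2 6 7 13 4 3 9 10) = (1 2 6)(3 9 7 13 12 8 10 4) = [0, 2, 6, 9, 3, 5, 1, 13, 10, 7, 4, 11, 8, 12]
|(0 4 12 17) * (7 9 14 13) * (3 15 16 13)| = 28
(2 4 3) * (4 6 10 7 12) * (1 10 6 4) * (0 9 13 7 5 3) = (0 9 13 7 12 1 10 5 3 2 4) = [9, 10, 4, 2, 0, 3, 6, 12, 8, 13, 5, 11, 1, 7]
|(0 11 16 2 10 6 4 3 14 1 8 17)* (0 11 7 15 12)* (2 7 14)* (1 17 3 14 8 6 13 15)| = 8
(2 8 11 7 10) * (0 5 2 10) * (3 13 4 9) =[5, 1, 8, 13, 9, 2, 6, 0, 11, 3, 10, 7, 12, 4] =(0 5 2 8 11 7)(3 13 4 9)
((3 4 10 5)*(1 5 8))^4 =((1 5 3 4 10 8))^4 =(1 10 3)(4 5 8)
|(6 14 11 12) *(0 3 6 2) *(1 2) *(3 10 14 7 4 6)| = 21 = |(0 10 14 11 12 1 2)(4 6 7)|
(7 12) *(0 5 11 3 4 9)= (0 5 11 3 4 9)(7 12)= [5, 1, 2, 4, 9, 11, 6, 12, 8, 0, 10, 3, 7]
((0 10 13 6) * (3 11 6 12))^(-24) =(0 3 10 11 13 6 12)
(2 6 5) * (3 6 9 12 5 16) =(2 9 12 5)(3 6 16) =[0, 1, 9, 6, 4, 2, 16, 7, 8, 12, 10, 11, 5, 13, 14, 15, 3]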